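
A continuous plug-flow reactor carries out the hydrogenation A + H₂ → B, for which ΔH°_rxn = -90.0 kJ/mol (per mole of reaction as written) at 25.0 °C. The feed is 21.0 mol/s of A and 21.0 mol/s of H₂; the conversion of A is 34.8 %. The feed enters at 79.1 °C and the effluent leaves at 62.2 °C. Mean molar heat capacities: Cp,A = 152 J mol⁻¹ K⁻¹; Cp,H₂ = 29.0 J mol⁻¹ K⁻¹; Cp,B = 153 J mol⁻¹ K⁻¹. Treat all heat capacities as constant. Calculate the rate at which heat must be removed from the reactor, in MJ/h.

Extent of reaction ξ = 0.348 × 21.0 = 7.308 mol/s
Reaction term: ξ·ΔH°_rxn = 7.308 × -90.0 = -657.72 kJ/s
Sensible, feed 79.1→25 °C: -205.63 kJ/s
Outlet flows (mol/s): A 13.692, H₂ 13.692, B 7.308
Sensible, products 25→62.2 °C: 133.79 kJ/s
Q = ΔH = -729.57 kJ/s = -729.57 kW
Heat removed = 2626.4 MJ/h

Q_out = 2630 MJ/h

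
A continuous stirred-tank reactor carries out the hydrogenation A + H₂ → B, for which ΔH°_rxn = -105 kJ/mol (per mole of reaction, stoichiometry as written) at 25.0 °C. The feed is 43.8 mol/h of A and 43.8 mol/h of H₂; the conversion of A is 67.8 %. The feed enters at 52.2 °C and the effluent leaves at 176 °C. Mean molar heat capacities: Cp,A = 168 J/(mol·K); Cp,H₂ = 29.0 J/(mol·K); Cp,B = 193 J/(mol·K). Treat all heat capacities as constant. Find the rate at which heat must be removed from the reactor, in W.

Q_out = 574 W

Extent of reaction ξ = 0.678 × 43.8 = 29.696 mol/h
Reaction term: ξ·ΔH°_rxn = 29.696 × -105 = -3118.1 kJ/h
Sensible, feed 52.2→25 °C: -234.7 kJ/h
Outlet flows (mol/h): A 14.104, H₂ 14.104, B 29.696
Sensible, products 25→176 °C: 1285 kJ/h
Q = ΔH = -2067.8 kJ/h = -0.5744 kW
Heat removed = 574.4 W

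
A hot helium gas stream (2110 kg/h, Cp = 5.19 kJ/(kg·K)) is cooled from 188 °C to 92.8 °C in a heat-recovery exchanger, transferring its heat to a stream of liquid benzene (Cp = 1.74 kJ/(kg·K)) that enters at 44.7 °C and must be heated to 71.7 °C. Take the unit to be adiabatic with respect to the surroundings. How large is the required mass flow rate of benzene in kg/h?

Heat released by hot stream: Q = 2110 × 5.19 × (188 − 92.8) = 1.0425e+06 kJ/h
Energy balance on cold side (adiabatic exchanger): Q = ṁ_c·Cp_c·(T_c,out − T_c,in)
ṁ_c = 1.0425e+06 / [1.74 × (71.7 − 44.7)] = 22191 kg/h

ṁ_c = 22200 kg/h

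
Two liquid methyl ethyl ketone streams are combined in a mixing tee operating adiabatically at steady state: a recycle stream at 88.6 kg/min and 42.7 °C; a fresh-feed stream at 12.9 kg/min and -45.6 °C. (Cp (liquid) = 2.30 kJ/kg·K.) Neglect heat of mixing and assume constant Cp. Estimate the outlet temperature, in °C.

T_out = 31.5 °C

No heat crosses the boundary, so H_out = H_in.
Σ ṁᵢCp,ᵢTᵢ = 88.6×2.30×42.7 + 12.9×2.30×-45.6 = 7348.5
Σ ṁᵢCp,ᵢ = 88.6×2.30 + 12.9×2.30 = 233.45
T_out = 7348.5 / 233.45 = 31.478 °C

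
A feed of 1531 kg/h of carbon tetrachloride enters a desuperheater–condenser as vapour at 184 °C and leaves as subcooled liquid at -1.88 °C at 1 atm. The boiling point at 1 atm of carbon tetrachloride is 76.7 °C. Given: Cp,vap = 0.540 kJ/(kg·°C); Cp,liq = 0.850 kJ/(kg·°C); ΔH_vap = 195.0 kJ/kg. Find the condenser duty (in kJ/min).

vapour 184→76.7 °C: -57.942 kJ/kg
condensation at 76.7 °C: -195 kJ/kg
liquid 76.7→-1.88 °C: -66.793 kJ/kg
Δh = -57.942 + -195 + -66.793 = -319.74 kJ/kg
Q = ṁ·Δh = 1531 kg/h × -319.74 kJ/kg = -489510 kJ/h
|Q| = 135.98 kW = 8158.6 kJ/min

Q_c = 8160 kJ/min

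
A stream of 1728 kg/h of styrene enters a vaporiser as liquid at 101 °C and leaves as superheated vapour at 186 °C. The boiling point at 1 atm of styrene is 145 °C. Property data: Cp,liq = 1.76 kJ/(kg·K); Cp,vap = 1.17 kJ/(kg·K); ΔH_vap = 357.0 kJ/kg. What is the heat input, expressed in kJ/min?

liquid 101→145 °C: 77.44 kJ/kg
vaporisation at 145 °C: 357 kJ/kg
vapour 145→186 °C: 47.97 kJ/kg
Δh = 77.44 + 357 + 47.97 = 482.41 kJ/kg
Q = ṁ·Δh = 1728 kg/h × 482.41 kJ/kg = 833600 kJ/h
|Q| = 231.56 kW = 13893 kJ/min

Q = 13900 kJ/min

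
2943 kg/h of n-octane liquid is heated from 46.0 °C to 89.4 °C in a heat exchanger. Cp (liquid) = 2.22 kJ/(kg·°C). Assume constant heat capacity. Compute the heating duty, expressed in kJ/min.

Q = 4730 kJ/min

Q = ṁ·Cp·ΔT = 2943 × 2.22 × (89.4 − 46.0) = 283550 kJ/h
Converting: 283550 / 3600 s = 78.764 kW
Heating duty = 4725.9 kJ/min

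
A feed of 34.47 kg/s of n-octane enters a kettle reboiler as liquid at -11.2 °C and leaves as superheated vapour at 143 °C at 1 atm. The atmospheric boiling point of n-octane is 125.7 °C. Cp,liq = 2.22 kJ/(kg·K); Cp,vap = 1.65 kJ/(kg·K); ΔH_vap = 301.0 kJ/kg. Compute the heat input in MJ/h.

Q = 78600 MJ/h

liquid -11.2→125.7 °C: 303.92 kJ/kg
vaporisation at 125.7 °C: 301 kJ/kg
vapour 125.7→143 °C: 28.545 kJ/kg
Δh = 303.92 + 301 + 28.545 = 633.46 kJ/kg
Q = ṁ·Δh = 34.47 kg/s × 633.46 kJ/kg = 21835 kJ/s
|Q| = 21835 kW = 78608 MJ/h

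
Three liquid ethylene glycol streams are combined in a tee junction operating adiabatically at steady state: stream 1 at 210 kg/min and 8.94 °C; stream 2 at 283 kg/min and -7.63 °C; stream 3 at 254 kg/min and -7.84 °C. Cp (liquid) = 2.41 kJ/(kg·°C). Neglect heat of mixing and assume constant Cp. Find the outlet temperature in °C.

T_out = -3.04 °C

No heat crosses the boundary, so H_out = H_in.
Σ ṁᵢCp,ᵢTᵢ = 210×2.41×8.94 + 283×2.41×-7.63 + 254×2.41×-7.84 = -5478.5
Σ ṁᵢCp,ᵢ = 210×2.41 + 283×2.41 + 254×2.41 = 1800.3
T_out = -5478.5 / 1800.3 = -3.0432 °C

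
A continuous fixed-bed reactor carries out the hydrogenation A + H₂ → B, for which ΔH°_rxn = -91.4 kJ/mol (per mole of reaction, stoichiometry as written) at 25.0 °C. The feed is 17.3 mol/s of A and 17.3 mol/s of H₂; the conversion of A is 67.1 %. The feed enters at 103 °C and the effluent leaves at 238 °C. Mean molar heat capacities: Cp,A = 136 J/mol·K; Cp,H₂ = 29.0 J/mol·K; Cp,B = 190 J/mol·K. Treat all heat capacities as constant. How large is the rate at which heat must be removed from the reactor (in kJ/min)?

Extent of reaction ξ = 0.671 × 17.3 = 11.608 mol/s
Reaction term: ξ·ΔH°_rxn = 11.608 × -91.4 = -1061 kJ/s
Sensible, feed 103→25 °C: -222.65 kJ/s
Outlet flows (mol/s): A 5.6917, H₂ 5.6917, B 11.608
Sensible, products 25→238 °C: 669.82 kJ/s
Q = ΔH = -613.83 kJ/s = -613.83 kW
Heat removed = 36830 kJ/min

Q_out = 36800 kJ/min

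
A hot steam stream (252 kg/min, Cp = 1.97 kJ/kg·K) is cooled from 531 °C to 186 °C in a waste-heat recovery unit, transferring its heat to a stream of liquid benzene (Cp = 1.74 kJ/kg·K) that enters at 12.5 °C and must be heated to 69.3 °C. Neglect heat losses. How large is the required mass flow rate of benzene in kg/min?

ṁ_c = 1730 kg/min

Heat released by hot stream: Q = 252 × 1.97 × (531 − 186) = 171270 kJ/min
Energy balance on cold side (adiabatic exchanger): Q = ṁ_c·Cp_c·(T_c,out − T_c,in)
ṁ_c = 171270 / [1.74 × (69.3 − 12.5)] = 1733 kg/min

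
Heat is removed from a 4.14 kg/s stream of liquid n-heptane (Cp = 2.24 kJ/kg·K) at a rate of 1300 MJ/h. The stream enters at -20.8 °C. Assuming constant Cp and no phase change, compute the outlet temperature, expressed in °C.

Q = 1300 MJ/h = 361.11 kJ/s
ΔT = Q/(ṁ·Cp) = 361.11/(4.14×2.24) = 38.94 K
T_out = -20.8 − 38.94 = -59.74 °C

T_out = -59.7 °C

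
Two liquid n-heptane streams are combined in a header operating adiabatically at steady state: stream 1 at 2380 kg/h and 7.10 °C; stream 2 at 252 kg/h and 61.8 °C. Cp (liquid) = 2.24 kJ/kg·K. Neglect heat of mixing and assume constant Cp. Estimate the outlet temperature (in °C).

T_out = 12.3 °C

Adiabatic, steady state ⇒ Σ ṁᵢCp,ᵢ(T_out − Tᵢ) = 0
Σ ṁᵢCp,ᵢTᵢ = 2380×2.24×7.10 + 252×2.24×61.8 = 72736
Σ ṁᵢCp,ᵢ = 2380×2.24 + 252×2.24 = 5895.7
T_out = 72736 / 5895.7 = 12.337 °C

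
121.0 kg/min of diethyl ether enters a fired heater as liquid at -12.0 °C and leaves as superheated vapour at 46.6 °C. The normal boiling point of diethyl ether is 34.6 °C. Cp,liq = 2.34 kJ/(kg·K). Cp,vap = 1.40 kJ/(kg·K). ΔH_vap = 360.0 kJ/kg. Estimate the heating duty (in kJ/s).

liquid -12.0→34.6 °C: 109.04 kJ/kg
vaporisation at 34.6 °C: 360 kJ/kg
vapour 34.6→46.6 °C: 16.8 kJ/kg
Δh = 109.04 + 360 + 16.8 = 485.84 kJ/kg
Q = ṁ·Δh = 121.0 kg/min × 485.84 kJ/kg = 58787 kJ/min
|Q| = 979.79 kW

Q = 980 kJ/s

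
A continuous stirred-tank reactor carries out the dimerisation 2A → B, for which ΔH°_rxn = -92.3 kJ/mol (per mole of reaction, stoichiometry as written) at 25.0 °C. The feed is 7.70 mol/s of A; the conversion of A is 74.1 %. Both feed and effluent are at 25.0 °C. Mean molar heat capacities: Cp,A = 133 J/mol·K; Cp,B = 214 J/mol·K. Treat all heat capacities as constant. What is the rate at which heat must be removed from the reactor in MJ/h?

Extent of reaction ξ = 0.741 × 7.70 / 2 = 2.8529 mol/s
Reaction term: ξ·ΔH°_rxn = 2.8529 × -92.3 = -263.32 kJ/s
Q = ΔH = -263.32 kJ/s = -263.32 kW
Heat removed = 947.94 MJ/h

Q_out = 948 MJ/h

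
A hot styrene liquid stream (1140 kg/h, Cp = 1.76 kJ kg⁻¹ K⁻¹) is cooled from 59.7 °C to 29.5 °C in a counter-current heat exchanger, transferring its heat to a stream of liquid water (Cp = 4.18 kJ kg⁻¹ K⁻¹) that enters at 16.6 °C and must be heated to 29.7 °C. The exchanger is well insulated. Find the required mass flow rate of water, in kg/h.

Heat released by hot stream: Q = 1140 × 1.76 × (59.7 − 29.5) = 60593 kJ/h
Energy balance on cold side (adiabatic exchanger): Q = ṁ_c·Cp_c·(T_c,out − T_c,in)
ṁ_c = 60593 / [4.18 × (29.7 − 16.6)] = 1106.6 kg/h

ṁ_c = 1110 kg/h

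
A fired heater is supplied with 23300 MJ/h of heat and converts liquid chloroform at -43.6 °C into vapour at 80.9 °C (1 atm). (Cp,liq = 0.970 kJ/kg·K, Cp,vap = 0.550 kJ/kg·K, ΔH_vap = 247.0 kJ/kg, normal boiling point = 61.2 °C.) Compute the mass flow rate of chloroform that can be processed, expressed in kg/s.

Δh = 0.970×(61.2−-43.6) + 247.0 + 0.550×(80.9−61.2) = 359.49 kJ/kg
Q = 23300 MJ/h = 6472.2 kJ/s = 6472.2 kJ/s
ṁ = Q/Δh = 6472.2 / 359.49 = 18.004 kg/s

ṁ = 18.0 kg/s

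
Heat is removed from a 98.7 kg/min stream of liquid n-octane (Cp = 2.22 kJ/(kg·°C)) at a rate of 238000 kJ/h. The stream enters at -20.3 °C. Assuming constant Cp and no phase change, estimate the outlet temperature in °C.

Q = 238000 kJ/h = 3966.7 kJ/min
ΔT = Q/(ṁ·Cp) = 3966.7/(98.7×2.22) = 18.103 K
T_out = -20.3 − 18.103 = -38.403 °C

T_out = -38.4 °C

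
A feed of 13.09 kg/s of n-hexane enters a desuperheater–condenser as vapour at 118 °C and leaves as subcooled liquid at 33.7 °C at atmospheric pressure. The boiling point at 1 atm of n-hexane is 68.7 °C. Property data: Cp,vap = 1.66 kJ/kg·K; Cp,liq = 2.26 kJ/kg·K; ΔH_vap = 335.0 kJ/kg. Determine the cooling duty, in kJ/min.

Q_c = 390000 kJ/min

vapour 118→68.7 °C: -81.838 kJ/kg
condensation at 68.7 °C: -335 kJ/kg
liquid 68.7→33.7 °C: -79.1 kJ/kg
Δh = -81.838 + -335 + -79.1 = -495.94 kJ/kg
Q = ṁ·Δh = 13.09 kg/s × -495.94 kJ/kg = -6491.8 kJ/s
|Q| = 6491.8 kW = 389510 kJ/min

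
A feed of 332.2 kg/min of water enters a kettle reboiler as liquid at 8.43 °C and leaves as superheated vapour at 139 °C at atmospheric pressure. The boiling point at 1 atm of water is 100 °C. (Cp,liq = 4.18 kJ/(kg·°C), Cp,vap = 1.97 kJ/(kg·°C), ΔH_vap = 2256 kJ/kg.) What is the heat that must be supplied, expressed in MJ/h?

liquid 8.43→100 °C: 382.76 kJ/kg
vaporisation at 100 °C: 2256 kJ/kg
vapour 100→139 °C: 76.83 kJ/kg
Δh = 382.76 + 2256 + 76.83 = 2715.6 kJ/kg
Q = ṁ·Δh = 332.2 kg/min × 2715.6 kJ/kg = 902120 kJ/min
|Q| = 15035 kW = 54127 MJ/h

Q = 54100 MJ/h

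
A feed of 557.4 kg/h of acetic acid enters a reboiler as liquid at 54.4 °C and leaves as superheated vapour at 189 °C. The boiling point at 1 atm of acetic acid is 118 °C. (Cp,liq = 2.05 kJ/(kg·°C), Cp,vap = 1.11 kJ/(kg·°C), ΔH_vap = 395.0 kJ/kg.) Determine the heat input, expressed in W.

Q = 93500 W

liquid 54.4→118 °C: 130.38 kJ/kg
vaporisation at 118 °C: 395 kJ/kg
vapour 118→189 °C: 78.81 kJ/kg
Δh = 130.38 + 395 + 78.81 = 604.19 kJ/kg
Q = ṁ·Δh = 557.4 kg/h × 604.19 kJ/kg = 336780 kJ/h
|Q| = 93.549 kW = 93549 W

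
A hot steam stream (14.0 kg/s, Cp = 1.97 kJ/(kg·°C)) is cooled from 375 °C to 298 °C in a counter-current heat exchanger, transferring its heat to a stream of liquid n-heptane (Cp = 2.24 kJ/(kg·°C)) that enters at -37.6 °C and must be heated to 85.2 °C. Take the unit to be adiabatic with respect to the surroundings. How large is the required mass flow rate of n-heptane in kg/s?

ṁ_c = 7.72 kg/s

Heat released by hot stream: Q = 14.0 × 1.97 × (375 − 298) = 2123.7 kJ/s
Energy balance on cold side (adiabatic exchanger): Q = ṁ_c·Cp_c·(T_c,out − T_c,in)
ṁ_c = 2123.7 / [2.24 × (85.2 − -37.6)] = 7.7204 kg/s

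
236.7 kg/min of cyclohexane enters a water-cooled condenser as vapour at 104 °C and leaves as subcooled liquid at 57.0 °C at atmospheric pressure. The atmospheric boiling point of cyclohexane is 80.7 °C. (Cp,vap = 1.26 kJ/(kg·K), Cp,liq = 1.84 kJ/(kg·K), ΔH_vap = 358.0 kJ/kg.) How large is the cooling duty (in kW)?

Q_c = 1700 kW

vapour 104→80.7 °C: -29.358 kJ/kg
condensation at 80.7 °C: -358 kJ/kg
liquid 80.7→57.0 °C: -43.608 kJ/kg
Δh = -29.358 + -358 + -43.608 = -430.97 kJ/kg
Q = ṁ·Δh = 236.7 kg/min × -430.97 kJ/kg = -102010 kJ/min
|Q| = 1700.2 kW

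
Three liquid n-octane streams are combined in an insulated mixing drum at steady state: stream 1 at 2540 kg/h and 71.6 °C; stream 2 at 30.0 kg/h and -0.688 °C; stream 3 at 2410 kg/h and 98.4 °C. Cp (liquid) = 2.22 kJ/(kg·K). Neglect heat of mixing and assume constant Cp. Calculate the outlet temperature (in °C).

Energy balance with Q = 0: Σ ṁᵢCp,ᵢ(T_out − Tᵢ) = 0
T_out = Σ ṁᵢCp,ᵢTᵢ / Σ ṁᵢCp,ᵢ
      = 930150 / 11056 = 84.134 °C

T_out = 84.1 °C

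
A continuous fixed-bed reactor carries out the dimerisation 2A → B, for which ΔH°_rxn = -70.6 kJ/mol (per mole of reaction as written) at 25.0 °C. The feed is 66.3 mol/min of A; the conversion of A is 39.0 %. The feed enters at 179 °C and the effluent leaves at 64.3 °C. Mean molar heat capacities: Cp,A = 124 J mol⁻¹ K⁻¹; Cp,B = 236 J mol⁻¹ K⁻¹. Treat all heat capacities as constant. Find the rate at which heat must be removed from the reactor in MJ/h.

Extent of reaction ξ = 0.390 × 66.3 / 2 = 12.928 mol/min
Reaction term: ξ·ΔH°_rxn = 12.928 × -70.6 = -912.75 kJ/min
Sensible, feed 179→25 °C: -1266.1 kJ/min
Outlet flows (mol/min): A 40.443, B 12.928
Sensible, products 25→64.3 °C: 317 kJ/min
Q = ΔH = -1861.8 kJ/min = -31.03 kW
Heat removed = 111.71 MJ/h

Q_out = 112 MJ/h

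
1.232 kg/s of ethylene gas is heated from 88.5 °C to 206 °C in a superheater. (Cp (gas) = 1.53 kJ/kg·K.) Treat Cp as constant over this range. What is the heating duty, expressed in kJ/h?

Q = 797000 kJ/h

Q = ṁ·Cp·ΔT = 1.232 × 1.53 × (206 − 88.5) = 221.48 kJ/s
Heating duty = 797340 kJ/h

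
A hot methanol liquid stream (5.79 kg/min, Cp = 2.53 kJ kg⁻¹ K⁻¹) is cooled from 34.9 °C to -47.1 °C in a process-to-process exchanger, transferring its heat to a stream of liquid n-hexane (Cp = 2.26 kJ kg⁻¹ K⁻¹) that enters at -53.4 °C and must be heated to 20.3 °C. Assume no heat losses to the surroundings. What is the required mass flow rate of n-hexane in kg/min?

ṁ_c = 7.21 kg/min

Heat released by hot stream: Q = 5.79 × 2.53 × (34.9 − -47.1) = 1201.2 kJ/min
Energy balance on cold side (adiabatic exchanger): Q = ṁ_c·Cp_c·(T_c,out − T_c,in)
ṁ_c = 1201.2 / [2.26 × (20.3 − -53.4)] = 7.2117 kg/min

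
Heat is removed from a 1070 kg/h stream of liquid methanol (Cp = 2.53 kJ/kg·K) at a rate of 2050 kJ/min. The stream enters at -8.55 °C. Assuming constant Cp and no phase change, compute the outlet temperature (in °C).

T_out = -54.0 °C

Q = 2050 kJ/min = 123000 kJ/h
ΔT = Q/(ṁ·Cp) = 123000/(1070×2.53) = 45.436 K
T_out = -8.55 − 45.436 = -53.986 °C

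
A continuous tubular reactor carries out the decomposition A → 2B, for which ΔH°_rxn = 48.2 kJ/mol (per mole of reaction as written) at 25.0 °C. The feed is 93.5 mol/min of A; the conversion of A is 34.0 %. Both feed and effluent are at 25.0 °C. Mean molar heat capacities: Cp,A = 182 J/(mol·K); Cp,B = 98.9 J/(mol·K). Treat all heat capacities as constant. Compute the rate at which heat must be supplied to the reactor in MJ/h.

Q_in = 91.9 MJ/h

Extent of reaction ξ = 0.340 × 93.5 = 31.79 mol/min
Reaction term: ξ·ΔH°_rxn = 31.79 × 48.2 = 1532.3 kJ/min
Q = ΔH = 1532.3 kJ/min = 25.538 kW
Heat supplied = 91.937 MJ/h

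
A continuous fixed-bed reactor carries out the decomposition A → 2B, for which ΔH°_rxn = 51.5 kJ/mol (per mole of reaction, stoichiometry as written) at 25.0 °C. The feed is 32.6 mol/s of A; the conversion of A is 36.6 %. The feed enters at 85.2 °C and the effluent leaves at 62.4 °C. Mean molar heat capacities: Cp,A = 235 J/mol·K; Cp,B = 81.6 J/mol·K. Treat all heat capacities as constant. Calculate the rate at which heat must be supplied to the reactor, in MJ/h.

Q_in = 1470 MJ/h

Extent of reaction ξ = 0.366 × 32.6 = 11.932 mol/s
Reaction term: ξ·ΔH°_rxn = 11.932 × 51.5 = 614.48 kJ/s
Sensible, feed 85.2→25 °C: -461.19 kJ/s
Outlet flows (mol/s): A 20.668, B 23.863
Sensible, products 25→62.4 °C: 254.48 kJ/s
Q = ΔH = 407.77 kJ/s = 407.77 kW
Heat supplied = 1468 MJ/h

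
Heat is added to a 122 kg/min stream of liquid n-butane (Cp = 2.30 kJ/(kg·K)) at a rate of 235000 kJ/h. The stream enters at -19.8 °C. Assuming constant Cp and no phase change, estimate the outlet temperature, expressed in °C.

Q = 235000 kJ/h = 3916.7 kJ/min
ΔT = Q/(ṁ·Cp) = 3916.7/(122×2.30) = 13.958 K
T_out = -19.8 + 13.958 = -5.8418 °C

T_out = -5.84 °C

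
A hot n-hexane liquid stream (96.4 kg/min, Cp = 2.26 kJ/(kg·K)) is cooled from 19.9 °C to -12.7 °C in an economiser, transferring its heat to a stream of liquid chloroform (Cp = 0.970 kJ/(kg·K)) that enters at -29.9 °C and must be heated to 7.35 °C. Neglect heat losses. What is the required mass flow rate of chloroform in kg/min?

ṁ_c = 197 kg/min

Heat released by hot stream: Q = 96.4 × 2.26 × (19.9 − -12.7) = 7102.4 kJ/min
Energy balance on cold side (adiabatic exchanger): Q = ṁ_c·Cp_c·(T_c,out − T_c,in)
ṁ_c = 7102.4 / [0.970 × (7.35 − -29.9)] = 196.56 kg/min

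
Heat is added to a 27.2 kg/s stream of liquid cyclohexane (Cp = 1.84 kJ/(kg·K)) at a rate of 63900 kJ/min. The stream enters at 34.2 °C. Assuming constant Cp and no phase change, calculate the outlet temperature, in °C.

T_out = 55.5 °C

Q = 63900 kJ/min = 1065 kJ/s
ΔT = Q/(ṁ·Cp) = 1065/(27.2×1.84) = 21.28 K
T_out = 34.2 + 21.28 = 55.48 °C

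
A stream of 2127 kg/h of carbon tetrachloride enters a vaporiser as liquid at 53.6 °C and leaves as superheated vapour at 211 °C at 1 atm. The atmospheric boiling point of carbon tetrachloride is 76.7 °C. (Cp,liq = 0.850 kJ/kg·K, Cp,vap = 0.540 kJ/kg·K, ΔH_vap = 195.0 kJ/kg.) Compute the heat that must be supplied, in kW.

liquid 53.6→76.7 °C: 19.635 kJ/kg
vaporisation at 76.7 °C: 195 kJ/kg
vapour 76.7→211 °C: 72.522 kJ/kg
Δh = 19.635 + 195 + 72.522 = 287.16 kJ/kg
Q = ṁ·Δh = 2127 kg/h × 287.16 kJ/kg = 610780 kJ/h
|Q| = 169.66 kW

Q = 170 kW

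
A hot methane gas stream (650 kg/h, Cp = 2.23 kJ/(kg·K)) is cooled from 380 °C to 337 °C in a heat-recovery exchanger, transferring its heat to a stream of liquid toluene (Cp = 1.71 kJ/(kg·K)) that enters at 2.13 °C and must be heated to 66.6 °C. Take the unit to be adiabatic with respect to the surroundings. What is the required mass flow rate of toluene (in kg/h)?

Heat released by hot stream: Q = 650 × 2.23 × (380 − 337) = 62328 kJ/h
Energy balance on cold side (adiabatic exchanger): Q = ṁ_c·Cp_c·(T_c,out − T_c,in)
ṁ_c = 62328 / [1.71 × (66.6 − 2.13)] = 565.37 kg/h

ṁ_c = 565 kg/h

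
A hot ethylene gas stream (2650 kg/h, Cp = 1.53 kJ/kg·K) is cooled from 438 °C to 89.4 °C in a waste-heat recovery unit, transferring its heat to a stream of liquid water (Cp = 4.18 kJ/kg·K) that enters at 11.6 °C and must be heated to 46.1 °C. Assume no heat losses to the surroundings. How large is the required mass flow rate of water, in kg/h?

ṁ_c = 9800 kg/h

Heat released by hot stream: Q = 2650 × 1.53 × (438 − 89.4) = 1.4134e+06 kJ/h
Energy balance on cold side (adiabatic exchanger): Q = ṁ_c·Cp_c·(T_c,out − T_c,in)
ṁ_c = 1.4134e+06 / [4.18 × (46.1 − 11.6)] = 9801 kg/h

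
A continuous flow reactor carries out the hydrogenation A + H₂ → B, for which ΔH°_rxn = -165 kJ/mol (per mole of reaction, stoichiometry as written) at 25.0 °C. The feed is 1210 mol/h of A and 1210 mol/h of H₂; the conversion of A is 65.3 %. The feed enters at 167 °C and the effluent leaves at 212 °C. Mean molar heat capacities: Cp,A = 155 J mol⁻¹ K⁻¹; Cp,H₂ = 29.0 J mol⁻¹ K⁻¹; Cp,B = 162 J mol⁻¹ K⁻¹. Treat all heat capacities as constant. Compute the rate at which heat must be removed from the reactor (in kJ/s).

Extent of reaction ξ = 0.653 × 1210 = 790.13 mol/h
Reaction term: ξ·ΔH°_rxn = 790.13 × -165 = -130370 kJ/h
Sensible, feed 167→25 °C: -31615 kJ/h
Outlet flows (mol/h): A 419.87, H₂ 419.87, B 790.13
Sensible, products 25→212 °C: 38383 kJ/h
Q = ΔH = -123600 kJ/h = -34.334 kW
Heat removed = 34.334 kJ/s

Q_out = 34.3 kJ/s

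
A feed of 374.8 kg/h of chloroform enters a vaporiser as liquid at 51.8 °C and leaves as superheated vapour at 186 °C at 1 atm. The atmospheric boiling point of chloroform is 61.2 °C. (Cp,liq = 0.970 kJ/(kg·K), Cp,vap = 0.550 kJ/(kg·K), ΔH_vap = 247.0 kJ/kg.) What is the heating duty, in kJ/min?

liquid 51.8→61.2 °C: 9.118 kJ/kg
vaporisation at 61.2 °C: 247 kJ/kg
vapour 61.2→186 °C: 68.64 kJ/kg
Δh = 9.118 + 247 + 68.64 = 324.76 kJ/kg
Q = ṁ·Δh = 374.8 kg/h × 324.76 kJ/kg = 121720 kJ/h
|Q| = 33.811 kW = 2028.7 kJ/min

Q = 2030 kJ/min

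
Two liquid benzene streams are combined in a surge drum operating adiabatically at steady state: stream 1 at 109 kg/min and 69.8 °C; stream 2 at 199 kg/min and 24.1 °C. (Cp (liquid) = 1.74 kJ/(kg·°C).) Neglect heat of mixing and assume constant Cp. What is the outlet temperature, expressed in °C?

Adiabatic, steady state ⇒ Σ ṁᵢCp,ᵢ(T_out − Tᵢ) = 0
T_out = Σ ṁᵢCp,ᵢTᵢ / Σ ṁᵢCp,ᵢ
      = 21583 / 535.92 = 40.273 °C

T_out = 40.3 °C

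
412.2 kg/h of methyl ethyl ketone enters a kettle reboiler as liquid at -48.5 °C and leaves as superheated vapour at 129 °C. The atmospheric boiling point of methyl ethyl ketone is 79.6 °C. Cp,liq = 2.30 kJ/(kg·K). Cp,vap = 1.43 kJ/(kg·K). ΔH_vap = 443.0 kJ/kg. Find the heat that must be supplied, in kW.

Q = 92.5 kW

liquid -48.5→79.6 °C: 294.63 kJ/kg
vaporisation at 79.6 °C: 443 kJ/kg
vapour 79.6→129 °C: 70.642 kJ/kg
Δh = 294.63 + 443 + 70.642 = 808.27 kJ/kg
Q = ṁ·Δh = 412.2 kg/h × 808.27 kJ/kg = 333170 kJ/h
|Q| = 92.547 kW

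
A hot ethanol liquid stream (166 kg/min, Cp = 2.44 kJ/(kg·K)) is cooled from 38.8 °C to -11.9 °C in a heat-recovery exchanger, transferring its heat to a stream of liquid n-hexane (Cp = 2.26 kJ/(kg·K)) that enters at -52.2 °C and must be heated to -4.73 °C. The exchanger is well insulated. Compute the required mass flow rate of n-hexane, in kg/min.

ṁ_c = 191 kg/min

Heat released by hot stream: Q = 166 × 2.44 × (38.8 − -11.9) = 20536 kJ/min
Energy balance on cold side (adiabatic exchanger): Q = ṁ_c·Cp_c·(T_c,out − T_c,in)
ṁ_c = 20536 / [2.26 × (-4.73 − -52.2)] = 191.42 kg/min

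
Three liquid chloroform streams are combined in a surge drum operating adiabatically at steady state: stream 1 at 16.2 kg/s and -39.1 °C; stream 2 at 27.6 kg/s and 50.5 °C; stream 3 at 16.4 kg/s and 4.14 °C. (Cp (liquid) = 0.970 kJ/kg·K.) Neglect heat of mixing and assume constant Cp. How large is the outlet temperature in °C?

No heat crosses the boundary, so H_out = H_in.
Σ ṁᵢCp,ᵢTᵢ = 16.2×0.970×-39.1 + 27.6×0.970×50.5 + 16.4×0.970×4.14 = 803.43
Σ ṁᵢCp,ᵢ = 16.2×0.970 + 27.6×0.970 + 16.4×0.970 = 58.394
T_out = 803.43 / 58.394 = 13.759 °C

T_out = 13.8 °C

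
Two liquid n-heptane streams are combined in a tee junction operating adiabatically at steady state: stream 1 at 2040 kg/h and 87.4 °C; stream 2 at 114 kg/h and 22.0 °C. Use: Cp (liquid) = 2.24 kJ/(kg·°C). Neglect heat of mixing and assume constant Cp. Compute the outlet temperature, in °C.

Energy balance with Q = 0: Σ ṁᵢCp,ᵢ(T_out − Tᵢ) = 0
T_out = Σ ṁᵢCp,ᵢTᵢ / Σ ṁᵢCp,ᵢ
      = 405000 / 4825 = 83.939 °C

T_out = 83.9 °C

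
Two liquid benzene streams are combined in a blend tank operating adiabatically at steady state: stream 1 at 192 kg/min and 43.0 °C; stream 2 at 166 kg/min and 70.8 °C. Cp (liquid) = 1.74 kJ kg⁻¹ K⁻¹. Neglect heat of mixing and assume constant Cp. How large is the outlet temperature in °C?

T_out = 55.9 °C

No heat crosses the boundary, so H_out = H_in.
Σ ṁᵢCp,ᵢTᵢ = 192×1.74×43.0 + 166×1.74×70.8 = 34815
Σ ṁᵢCp,ᵢ = 192×1.74 + 166×1.74 = 622.92
T_out = 34815 / 622.92 = 55.891 °C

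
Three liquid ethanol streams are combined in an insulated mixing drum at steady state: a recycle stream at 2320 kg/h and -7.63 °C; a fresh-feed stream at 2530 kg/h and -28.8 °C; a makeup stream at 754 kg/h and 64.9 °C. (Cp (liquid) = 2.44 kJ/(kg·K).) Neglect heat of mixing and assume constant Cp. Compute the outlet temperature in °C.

T_out = -7.43 °C

Adiabatic, steady state ⇒ Σ ṁᵢCp,ᵢ(T_out − Tᵢ) = 0
T_out = Σ ṁᵢCp,ᵢTᵢ / Σ ṁᵢCp,ᵢ
      = -101580 / 13674 = -7.4288 °C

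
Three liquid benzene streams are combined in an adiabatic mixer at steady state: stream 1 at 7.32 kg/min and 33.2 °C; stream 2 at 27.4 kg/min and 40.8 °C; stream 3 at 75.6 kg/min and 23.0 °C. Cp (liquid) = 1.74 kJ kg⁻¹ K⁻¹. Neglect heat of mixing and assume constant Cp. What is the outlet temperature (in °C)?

No heat crosses the boundary, so H_out = H_in.
Σ ṁᵢCp,ᵢTᵢ = 7.32×1.74×33.2 + 27.4×1.74×40.8 + 75.6×1.74×23.0 = 5393.6
Σ ṁᵢCp,ᵢ = 7.32×1.74 + 27.4×1.74 + 75.6×1.74 = 191.96
T_out = 5393.6 / 191.96 = 28.098 °C

T_out = 28.1 °C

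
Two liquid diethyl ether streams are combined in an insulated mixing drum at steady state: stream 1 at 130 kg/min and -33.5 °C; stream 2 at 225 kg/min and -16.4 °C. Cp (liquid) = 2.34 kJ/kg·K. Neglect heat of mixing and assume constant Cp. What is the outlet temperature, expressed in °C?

T_out = -22.7 °C

Energy balance with Q = 0: Σ ṁᵢCp,ᵢ(T_out − Tᵢ) = 0
T_out = Σ ṁᵢCp,ᵢTᵢ / Σ ṁᵢCp,ᵢ
      = -18825 / 830.7 = -22.662 °C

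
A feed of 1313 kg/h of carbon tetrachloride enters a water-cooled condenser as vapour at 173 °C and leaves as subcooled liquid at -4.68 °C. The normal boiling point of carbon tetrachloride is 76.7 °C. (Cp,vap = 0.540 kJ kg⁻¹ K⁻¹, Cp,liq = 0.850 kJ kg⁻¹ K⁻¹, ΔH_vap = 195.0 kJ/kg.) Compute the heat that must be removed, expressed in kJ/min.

Q_c = 6920 kJ/min

vapour 173→76.7 °C: -52.002 kJ/kg
condensation at 76.7 °C: -195 kJ/kg
liquid 76.7→-4.68 °C: -69.173 kJ/kg
Δh = -52.002 + -195 + -69.173 = -316.18 kJ/kg
Q = ṁ·Δh = 1313 kg/h × -316.18 kJ/kg = -415140 kJ/h
|Q| = 115.32 kW = 6919 kJ/min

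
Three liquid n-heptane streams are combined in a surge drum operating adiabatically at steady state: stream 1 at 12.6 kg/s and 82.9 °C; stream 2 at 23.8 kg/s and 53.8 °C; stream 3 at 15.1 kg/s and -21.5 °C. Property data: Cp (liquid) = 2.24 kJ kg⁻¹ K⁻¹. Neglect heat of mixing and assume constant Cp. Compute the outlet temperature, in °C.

T_out = 38.8 °C

Adiabatic, steady state ⇒ Σ ṁᵢCp,ᵢ(T_out − Tᵢ) = 0
Σ ṁᵢCp,ᵢTᵢ = 12.6×2.24×82.9 + 23.8×2.24×53.8 + 15.1×2.24×-21.5 = 4480.7
Σ ṁᵢCp,ᵢ = 12.6×2.24 + 23.8×2.24 + 15.1×2.24 = 115.36
T_out = 4480.7 / 115.36 = 38.841 °C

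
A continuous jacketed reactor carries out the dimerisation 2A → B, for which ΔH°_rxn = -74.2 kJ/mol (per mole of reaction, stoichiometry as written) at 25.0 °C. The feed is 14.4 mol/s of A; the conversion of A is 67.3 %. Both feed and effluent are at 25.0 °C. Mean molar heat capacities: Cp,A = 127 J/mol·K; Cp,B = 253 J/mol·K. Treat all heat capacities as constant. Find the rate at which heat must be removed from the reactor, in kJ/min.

Q_out = 21600 kJ/min

Extent of reaction ξ = 0.673 × 14.4 / 2 = 4.8456 mol/s
Reaction term: ξ·ΔH°_rxn = 4.8456 × -74.2 = -359.54 kJ/s
Q = ΔH = -359.54 kJ/s = -359.54 kW
Heat removed = 21573 kJ/min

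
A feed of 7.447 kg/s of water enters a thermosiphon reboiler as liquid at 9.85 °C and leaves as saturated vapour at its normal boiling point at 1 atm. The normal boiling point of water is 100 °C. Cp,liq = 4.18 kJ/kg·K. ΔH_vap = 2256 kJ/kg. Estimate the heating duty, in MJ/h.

Q = 70600 MJ/h

liquid 9.85→100 °C: 376.83 kJ/kg
vaporisation at 100 °C: 2256 kJ/kg
Δh = 376.83 + 2256 = 2632.8 kJ/kg
Q = ṁ·Δh = 7.447 kg/s × 2632.8 kJ/kg = 19607 kJ/s
|Q| = 19607 kW = 70584 MJ/h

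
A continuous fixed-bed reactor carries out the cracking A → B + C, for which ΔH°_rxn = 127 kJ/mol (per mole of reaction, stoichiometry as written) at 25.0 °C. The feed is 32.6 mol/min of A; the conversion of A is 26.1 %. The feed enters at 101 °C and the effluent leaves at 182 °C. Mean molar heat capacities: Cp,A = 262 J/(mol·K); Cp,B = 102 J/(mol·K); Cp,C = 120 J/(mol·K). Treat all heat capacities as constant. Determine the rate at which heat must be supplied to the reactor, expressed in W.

Q_in = 28600 W

Extent of reaction ξ = 0.261 × 32.6 = 8.5086 mol/min
Reaction term: ξ·ΔH°_rxn = 8.5086 × 127 = 1080.6 kJ/min
Sensible, feed 101→25 °C: -649.13 kJ/min
Outlet flows (mol/min): A 24.091, B 8.5086, C 8.5086
Sensible, products 25→182 °C: 1287.5 kJ/min
Q = ΔH = 1719 kJ/min = 28.65 kW
Heat supplied = 28650 W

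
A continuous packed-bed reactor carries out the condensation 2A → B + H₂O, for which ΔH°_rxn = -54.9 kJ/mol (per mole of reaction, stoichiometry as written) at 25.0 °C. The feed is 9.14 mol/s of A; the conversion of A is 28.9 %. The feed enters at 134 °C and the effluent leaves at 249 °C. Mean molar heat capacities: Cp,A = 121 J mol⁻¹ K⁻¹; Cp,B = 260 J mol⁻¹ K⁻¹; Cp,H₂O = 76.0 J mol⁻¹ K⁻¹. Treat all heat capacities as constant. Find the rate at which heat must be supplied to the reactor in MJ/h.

Extent of reaction ξ = 0.289 × 9.14 / 2 = 1.3207 mol/s
Reaction term: ξ·ΔH°_rxn = 1.3207 × -54.9 = -72.508 kJ/s
Sensible, feed 134→25 °C: -120.55 kJ/s
Outlet flows (mol/s): A 6.4985, B 1.3207, H₂O 1.3207
Sensible, products 25→249 °C: 275.54 kJ/s
Q = ΔH = 82.484 kJ/s = 82.484 kW
Heat supplied = 296.94 MJ/h

Q_in = 297 MJ/h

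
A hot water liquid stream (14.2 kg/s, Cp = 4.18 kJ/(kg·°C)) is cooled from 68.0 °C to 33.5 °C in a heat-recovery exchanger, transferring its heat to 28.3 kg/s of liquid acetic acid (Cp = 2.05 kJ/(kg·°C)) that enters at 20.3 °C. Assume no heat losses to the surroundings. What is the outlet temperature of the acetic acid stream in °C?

T_c,out = 55.6 °C

Heat released by hot stream: Q = 14.2 × 4.18 × (68.0 − 33.5) = 2047.8 kJ/s
Energy balance on cold side (adiabatic exchanger): Q = ṁ_c·Cp_c·(T_c,out − T_c,in)
T_c,out = 20.3 + 2047.8/(28.3 × 2.05) = 55.597 °C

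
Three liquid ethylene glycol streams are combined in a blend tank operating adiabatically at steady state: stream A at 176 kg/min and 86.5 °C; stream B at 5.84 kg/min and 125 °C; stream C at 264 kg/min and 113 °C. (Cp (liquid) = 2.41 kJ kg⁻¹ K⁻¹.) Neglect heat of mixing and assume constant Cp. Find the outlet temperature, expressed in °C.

T_out = 103 °C

Energy balance with Q = 0: Σ ṁᵢCp,ᵢ(T_out − Tᵢ) = 0
T_out = Σ ṁᵢCp,ᵢTᵢ / Σ ṁᵢCp,ᵢ
      = 110340 / 1074.5 = 102.7 °C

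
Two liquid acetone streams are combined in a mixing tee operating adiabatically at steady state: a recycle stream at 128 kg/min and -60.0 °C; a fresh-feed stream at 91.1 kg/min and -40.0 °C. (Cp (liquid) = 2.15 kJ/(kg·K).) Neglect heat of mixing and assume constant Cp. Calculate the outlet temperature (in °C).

T_out = -51.7 °C

No heat crosses the boundary, so H_out = H_in.
T_out = Σ ṁᵢCp,ᵢTᵢ / Σ ṁᵢCp,ᵢ
      = -24347 / 471.06 = -51.684 °C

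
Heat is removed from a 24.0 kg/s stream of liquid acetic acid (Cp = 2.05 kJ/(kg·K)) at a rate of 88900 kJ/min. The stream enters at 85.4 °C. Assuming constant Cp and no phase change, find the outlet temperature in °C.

T_out = 55.3 °C

Q = 88900 kJ/min = 1481.7 kJ/s
ΔT = Q/(ṁ·Cp) = 1481.7/(24.0×2.05) = 30.115 K
T_out = 85.4 − 30.115 = 55.285 °C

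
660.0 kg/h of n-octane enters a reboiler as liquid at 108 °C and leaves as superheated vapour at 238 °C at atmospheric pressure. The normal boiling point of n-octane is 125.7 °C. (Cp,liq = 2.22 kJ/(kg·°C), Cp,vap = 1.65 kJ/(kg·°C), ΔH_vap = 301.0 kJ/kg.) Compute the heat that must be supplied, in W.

liquid 108→125.7 °C: 39.294 kJ/kg
vaporisation at 125.7 °C: 301 kJ/kg
vapour 125.7→238 °C: 185.29 kJ/kg
Δh = 39.294 + 301 + 185.29 = 525.59 kJ/kg
Q = ṁ·Δh = 660.0 kg/h × 525.59 kJ/kg = 346890 kJ/h
|Q| = 96.358 kW = 96358 W

Q = 96400 W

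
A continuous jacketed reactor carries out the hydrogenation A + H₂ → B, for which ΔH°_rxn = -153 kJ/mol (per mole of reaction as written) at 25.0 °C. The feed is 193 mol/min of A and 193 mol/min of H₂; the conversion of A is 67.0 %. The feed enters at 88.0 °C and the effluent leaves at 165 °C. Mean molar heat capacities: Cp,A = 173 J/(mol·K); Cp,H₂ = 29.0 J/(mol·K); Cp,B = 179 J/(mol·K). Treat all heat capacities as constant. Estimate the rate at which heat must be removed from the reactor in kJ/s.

Extent of reaction ξ = 0.670 × 193 = 129.31 mol/min
Reaction term: ξ·ΔH°_rxn = 129.31 × -153 = -19784 kJ/min
Sensible, feed 88.0→25 °C: -2456.1 kJ/min
Outlet flows (mol/min): A 63.69, H₂ 63.69, B 129.31
Sensible, products 25→165 °C: 5041.7 kJ/min
Q = ΔH = -17199 kJ/min = -286.65 kW
Heat removed = 286.65 kJ/s

Q_out = 287 kJ/s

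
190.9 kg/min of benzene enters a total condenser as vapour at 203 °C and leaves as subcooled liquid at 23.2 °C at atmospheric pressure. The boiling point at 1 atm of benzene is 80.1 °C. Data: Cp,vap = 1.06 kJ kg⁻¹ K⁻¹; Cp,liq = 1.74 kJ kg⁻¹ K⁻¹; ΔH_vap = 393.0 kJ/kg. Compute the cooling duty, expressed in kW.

vapour 203→80.1 °C: -130.27 kJ/kg
condensation at 80.1 °C: -393 kJ/kg
liquid 80.1→23.2 °C: -99.006 kJ/kg
Δh = -130.27 + -393 + -99.006 = -622.28 kJ/kg
Q = ṁ·Δh = 190.9 kg/min × -622.28 kJ/kg = -118790 kJ/min
|Q| = 1979.9 kW

Q_c = 1980 kW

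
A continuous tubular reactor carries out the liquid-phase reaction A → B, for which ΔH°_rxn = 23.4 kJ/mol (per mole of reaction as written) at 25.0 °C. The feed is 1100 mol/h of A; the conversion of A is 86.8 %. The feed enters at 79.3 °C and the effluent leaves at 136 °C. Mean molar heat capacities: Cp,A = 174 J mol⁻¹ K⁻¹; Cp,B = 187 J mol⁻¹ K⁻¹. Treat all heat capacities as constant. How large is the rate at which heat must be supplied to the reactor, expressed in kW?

Q_in = 9.60 kW

Extent of reaction ξ = 0.868 × 1100 = 954.8 mol/h
Reaction term: ξ·ΔH°_rxn = 954.8 × 23.4 = 22342 kJ/h
Sensible, feed 79.3→25 °C: -10393 kJ/h
Outlet flows (mol/h): A 145.2, B 954.8
Sensible, products 25→136 °C: 22623 kJ/h
Q = ΔH = 34572 kJ/h = 9.6035 kW
Heat supplied = 9.6035 kW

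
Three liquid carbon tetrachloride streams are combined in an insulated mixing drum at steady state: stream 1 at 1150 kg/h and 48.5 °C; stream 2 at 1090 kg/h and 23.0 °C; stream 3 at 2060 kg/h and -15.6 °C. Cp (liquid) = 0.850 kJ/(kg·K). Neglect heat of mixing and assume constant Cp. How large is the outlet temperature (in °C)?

Energy balance with Q = 0: Σ ṁᵢCp,ᵢ(T_out − Tᵢ) = 0
Σ ṁᵢCp,ᵢTᵢ = 1150×0.850×48.5 + 1090×0.850×23.0 + 2060×0.850×-15.6 = 41403
Σ ṁᵢCp,ᵢ = 1150×0.850 + 1090×0.850 + 2060×0.850 = 3655
T_out = 41403 / 3655 = 11.328 °C

T_out = 11.3 °C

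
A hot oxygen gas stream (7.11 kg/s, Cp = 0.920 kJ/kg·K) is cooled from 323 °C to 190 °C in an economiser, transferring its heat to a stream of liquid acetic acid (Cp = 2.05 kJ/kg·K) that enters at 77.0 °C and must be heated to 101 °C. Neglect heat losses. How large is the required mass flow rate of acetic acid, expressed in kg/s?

Heat released by hot stream: Q = 7.11 × 0.920 × (323 − 190) = 869.98 kJ/s
Energy balance on cold side (adiabatic exchanger): Q = ṁ_c·Cp_c·(T_c,out − T_c,in)
ṁ_c = 869.98 / [2.05 × (101 − 77.0)] = 17.683 kg/s

ṁ_c = 17.7 kg/s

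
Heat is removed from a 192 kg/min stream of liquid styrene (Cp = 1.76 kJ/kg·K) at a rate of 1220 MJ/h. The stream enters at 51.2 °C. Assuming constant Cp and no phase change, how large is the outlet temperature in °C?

T_out = -8.97 °C

Q = 1220 MJ/h = 20333 kJ/min
ΔT = Q/(ṁ·Cp) = 20333/(192×1.76) = 60.172 K
T_out = 51.2 − 60.172 = -8.972 °C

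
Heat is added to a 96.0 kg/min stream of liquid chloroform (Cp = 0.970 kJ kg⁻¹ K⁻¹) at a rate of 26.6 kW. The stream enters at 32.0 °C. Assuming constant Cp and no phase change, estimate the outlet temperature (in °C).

Q = 26.6 kW = 1596 kJ/min
ΔT = Q/(ṁ·Cp) = 1596/(96.0×0.970) = 17.139 K
T_out = 32.0 + 17.139 = 49.139 °C

T_out = 49.1 °C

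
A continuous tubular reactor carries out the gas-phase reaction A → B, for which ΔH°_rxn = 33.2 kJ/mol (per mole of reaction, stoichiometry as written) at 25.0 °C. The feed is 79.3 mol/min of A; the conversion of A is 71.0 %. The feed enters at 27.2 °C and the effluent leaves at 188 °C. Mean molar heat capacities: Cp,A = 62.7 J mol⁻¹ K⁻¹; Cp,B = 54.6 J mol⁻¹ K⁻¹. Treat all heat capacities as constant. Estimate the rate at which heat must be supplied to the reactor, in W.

Extent of reaction ξ = 0.710 × 79.3 = 56.303 mol/min
Reaction term: ξ·ΔH°_rxn = 56.303 × 33.2 = 1869.3 kJ/min
Sensible, feed 27.2→25 °C: -10.939 kJ/min
Outlet flows (mol/min): A 22.997, B 56.303
Sensible, products 25→188 °C: 736.12 kJ/min
Q = ΔH = 2594.4 kJ/min = 43.241 kW
Heat supplied = 43241 W

Q_in = 43200 W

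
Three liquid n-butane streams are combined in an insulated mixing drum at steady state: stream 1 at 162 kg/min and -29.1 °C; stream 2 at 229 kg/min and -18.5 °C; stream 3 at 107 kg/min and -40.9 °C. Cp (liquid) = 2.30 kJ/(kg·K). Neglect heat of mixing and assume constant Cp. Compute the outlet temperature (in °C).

Adiabatic, steady state ⇒ Σ ṁᵢCp,ᵢ(T_out − Tᵢ) = 0
Σ ṁᵢCp,ᵢTᵢ = 162×2.30×-29.1 + 229×2.30×-18.5 + 107×2.30×-40.9 = -30652
Σ ṁᵢCp,ᵢ = 162×2.30 + 229×2.30 + 107×2.30 = 1145.4
T_out = -30652 / 1145.4 = -26.761 °C

T_out = -26.8 °C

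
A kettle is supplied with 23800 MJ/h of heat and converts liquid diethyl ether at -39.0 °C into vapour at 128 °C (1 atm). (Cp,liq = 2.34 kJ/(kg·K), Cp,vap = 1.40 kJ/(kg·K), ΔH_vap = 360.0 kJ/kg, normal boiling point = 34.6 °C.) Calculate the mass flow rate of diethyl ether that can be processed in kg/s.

ṁ = 9.97 kg/s

Δh = 2.34×(34.6−-39.0) + 360.0 + 1.40×(128−34.6) = 662.98 kJ/kg
Q = 23800 MJ/h = 6611.1 kJ/s = 6611.1 kJ/s
ṁ = Q/Δh = 6611.1 / 662.98 = 9.9718 kg/s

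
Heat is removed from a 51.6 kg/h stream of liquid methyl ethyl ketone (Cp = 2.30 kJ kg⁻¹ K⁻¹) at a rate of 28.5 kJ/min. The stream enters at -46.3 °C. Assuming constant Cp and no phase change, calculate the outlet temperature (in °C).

Q = 28.5 kJ/min = 1710 kJ/h
ΔT = Q/(ṁ·Cp) = 1710/(51.6×2.30) = 14.408 K
T_out = -46.3 − 14.408 = -60.708 °C

T_out = -60.7 °C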